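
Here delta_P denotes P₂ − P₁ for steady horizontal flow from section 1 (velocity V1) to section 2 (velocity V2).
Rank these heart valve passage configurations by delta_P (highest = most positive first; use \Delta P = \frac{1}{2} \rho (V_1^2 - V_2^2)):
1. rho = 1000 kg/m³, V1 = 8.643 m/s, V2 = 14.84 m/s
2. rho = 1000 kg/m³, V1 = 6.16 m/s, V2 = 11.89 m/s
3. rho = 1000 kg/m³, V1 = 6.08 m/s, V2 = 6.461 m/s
Case 1: delta_P = -72.76 kPa
Case 2: delta_P = -51.71 kPa
Case 3: delta_P = -2.389 kPa
Ranking (highest first): 3, 2, 1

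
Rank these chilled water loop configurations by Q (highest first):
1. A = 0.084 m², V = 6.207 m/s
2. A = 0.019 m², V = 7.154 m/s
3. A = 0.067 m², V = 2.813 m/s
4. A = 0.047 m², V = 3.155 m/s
Case 1: Q = 521.4 L/s
Case 2: Q = 135.9 L/s
Case 3: Q = 188.5 L/s
Case 4: Q = 148.3 L/s
Ranking (highest first): 1, 3, 4, 2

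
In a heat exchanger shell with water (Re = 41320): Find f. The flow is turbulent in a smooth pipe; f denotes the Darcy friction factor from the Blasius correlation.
Formula: f = \frac{0.316}{Re^{0.25}}
f = 0.316/41320^0.25 = 0.02216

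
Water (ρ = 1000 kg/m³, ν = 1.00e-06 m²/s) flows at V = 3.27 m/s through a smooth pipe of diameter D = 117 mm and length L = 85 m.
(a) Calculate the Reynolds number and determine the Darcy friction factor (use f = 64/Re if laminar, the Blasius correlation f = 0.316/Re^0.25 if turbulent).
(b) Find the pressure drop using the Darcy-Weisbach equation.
(a) Re = V·D/ν = 3.27·0.117/1.00e-06 = 382590 → turbulent (Re > 4000); f = 0.316/Re^0.25 = 0.316/382590^0.25 = 0.012706 (Blasius is strictly valid for Re ≲ 1e5; used here as the smooth-pipe estimate the problem specifies)
(b) Darcy-Weisbach: ΔP = f·(L/D)·½ρV²/1000 = 0.012706·(85/0.117)·½·1000·3.27²/1000 = 49.35 kPa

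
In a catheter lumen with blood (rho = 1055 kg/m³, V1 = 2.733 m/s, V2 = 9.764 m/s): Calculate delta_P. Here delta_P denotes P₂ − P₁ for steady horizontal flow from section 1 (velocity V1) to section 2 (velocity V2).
Formula: \Delta P = \frac{1}{2} \rho (V_1^2 - V_2^2)
delta_P = 0.5·1055·(2.733² − 9.764²)/1000 = -46.35 kPa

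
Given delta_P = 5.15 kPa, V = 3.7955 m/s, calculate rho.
Formula: V = \sqrt{\frac{2 \Delta P}{\rho}}
Substituting knowns: 3.7955 = √(2·(5.15·1000)/rho)
Solving for rho: rho = 2·(5.15·1000)/3.7955² = 715 kg/m³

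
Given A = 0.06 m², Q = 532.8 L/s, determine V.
Formula: Q = A V
Substituting knowns: 532.8 = 0.06·V·1000
Solving for V: V = (532.8/1000)/0.06 = 8.88 m/s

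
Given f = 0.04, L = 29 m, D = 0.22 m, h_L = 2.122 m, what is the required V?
Formula: h_L = f \frac{L}{D} \frac{V^2}{2g}
Substituting knowns: 2.122 = 0.04·(29/0.22)·V²/(2·9.81)
Solving for V: V = √(2.122·2·9.81/(0.04·(29/0.22))) = 2.81 m/s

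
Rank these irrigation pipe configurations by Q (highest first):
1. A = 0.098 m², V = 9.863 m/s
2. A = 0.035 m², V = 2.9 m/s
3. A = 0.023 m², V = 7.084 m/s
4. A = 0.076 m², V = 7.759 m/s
Case 1: Q = 966.6 L/s
Case 2: Q = 101.5 L/s
Case 3: Q = 162.9 L/s
Case 4: Q = 589.7 L/s
Ranking (highest first): 1, 4, 3, 2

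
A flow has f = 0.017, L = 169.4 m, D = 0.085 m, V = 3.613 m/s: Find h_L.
Formula: h_L = f \frac{L}{D} \frac{V^2}{2g}
h_L = 0.017·(169.4/0.085)·3.613²/(2·9.81) = 22.54 m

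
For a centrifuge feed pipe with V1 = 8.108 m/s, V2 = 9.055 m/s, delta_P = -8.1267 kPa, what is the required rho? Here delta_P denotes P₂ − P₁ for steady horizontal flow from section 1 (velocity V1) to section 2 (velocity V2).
Formula: \Delta P = \frac{1}{2} \rho (V_1^2 - V_2^2)
Substituting knowns: -8.1267 = 0.5·rho·(8.108² − 9.055²)/1000
Solving for rho: rho = 2·(-8.1267·1000)/(8.108² − 9.055²) = 1000 kg/m³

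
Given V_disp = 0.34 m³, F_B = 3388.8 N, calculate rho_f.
Formula: F_B = \rho_f g V_{disp}
Substituting knowns: 3388.8 = rho_f·9.81·0.34
Solving for rho_f: rho_f = 3388.8/(9.81·0.34) = 1016 kg/m³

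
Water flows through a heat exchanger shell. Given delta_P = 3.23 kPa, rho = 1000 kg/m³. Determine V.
Formula: V = \sqrt{\frac{2 \Delta P}{\rho}}
V = √(2·(3.23·1000)/1000) = 2.542 m/s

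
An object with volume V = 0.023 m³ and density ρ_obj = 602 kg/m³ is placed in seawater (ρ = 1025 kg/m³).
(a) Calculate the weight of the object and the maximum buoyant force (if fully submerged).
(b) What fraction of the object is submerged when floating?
(a) W=rho_obj*g*V=602*9.81*0.023=135.8 N; F_B(max)=rho*g*V=1025*9.81*0.023=231.3 N
(b) Floating fraction=rho_obj/rho=602/1025=0.587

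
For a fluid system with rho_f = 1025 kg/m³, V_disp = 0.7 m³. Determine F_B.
Formula: F_B = \rho_f g V_{disp}
F_B = 1025·9.81·0.7 = 7039 N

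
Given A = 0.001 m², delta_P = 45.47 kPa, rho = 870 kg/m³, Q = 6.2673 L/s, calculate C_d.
Formula: Q = C_d A \sqrt{\frac{2 \Delta P}{\rho}}
Substituting knowns: 6.2673 = C_d·0.001·√(2·(45.47·1000)/870)·1000
Solving for C_d: C_d = (6.2673/1000)/(0.001·√(2·(45.47·1000)/870)) = 0.613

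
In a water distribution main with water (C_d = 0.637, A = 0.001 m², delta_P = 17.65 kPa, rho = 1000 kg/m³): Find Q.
Formula: Q = C_d A \sqrt{\frac{2 \Delta P}{\rho}}
Q = 0.637·0.001·√(2·(17.65·1000)/1000)·1000 = 3.785 L/s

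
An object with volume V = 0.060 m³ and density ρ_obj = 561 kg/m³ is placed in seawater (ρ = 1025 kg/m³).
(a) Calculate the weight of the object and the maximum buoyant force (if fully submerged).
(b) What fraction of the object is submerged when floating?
(a) W=rho_obj*g*V=561*9.81*0.060=330.2 N; F_B(max)=rho*g*V=1025*9.81*0.060=603.3 N
(b) Floating fraction=rho_obj/rho=561/1025=0.547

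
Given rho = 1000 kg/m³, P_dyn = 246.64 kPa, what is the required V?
Formula: P_{dyn} = \frac{1}{2} \rho V^2
Substituting knowns: 246.64 = 0.5·1000·V²/1000
Solving for V: V = √(2·(246.64·1000)/1000) = 22.21 m/s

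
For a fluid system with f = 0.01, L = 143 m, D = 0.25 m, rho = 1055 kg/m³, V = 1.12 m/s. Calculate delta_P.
Formula: \Delta P = f \frac{L}{D} \frac{\rho V^2}{2}
delta_P = 0.01·(143/0.25)·0.5·1055·1.12²/1000 = 3.785 kPa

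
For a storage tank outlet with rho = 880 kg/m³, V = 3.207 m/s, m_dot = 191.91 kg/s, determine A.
Formula: \dot{m} = \rho A V
Substituting knowns: 191.91 = 880·A·3.207
Solving for A: A = 191.91/(880·3.207) = 0.068 m²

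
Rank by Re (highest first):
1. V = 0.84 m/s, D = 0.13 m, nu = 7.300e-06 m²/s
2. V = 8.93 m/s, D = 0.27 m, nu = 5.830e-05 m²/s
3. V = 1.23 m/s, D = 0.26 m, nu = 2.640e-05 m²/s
Case 1: Re = 14959
Case 2: Re = 41357
Case 3: Re = 12114
Ranking (highest first): 2, 1, 3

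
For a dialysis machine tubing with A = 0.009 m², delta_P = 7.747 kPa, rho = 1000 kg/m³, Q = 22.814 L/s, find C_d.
Formula: Q = C_d A \sqrt{\frac{2 \Delta P}{\rho}}
Substituting knowns: 22.814 = C_d·0.009·√(2·(7.747·1000)/1000)·1000
Solving for C_d: C_d = (22.814/1000)/(0.009·√(2·(7.747·1000)/1000)) = 0.644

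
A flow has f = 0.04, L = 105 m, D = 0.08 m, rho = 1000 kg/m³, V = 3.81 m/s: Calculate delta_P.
Formula: \Delta P = f \frac{L}{D} \frac{\rho V^2}{2}
delta_P = 0.04·(105/0.08)·0.5·1000·3.81²/1000 = 381 kPa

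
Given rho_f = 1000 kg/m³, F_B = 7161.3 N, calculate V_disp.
Formula: F_B = \rho_f g V_{disp}
Substituting knowns: 7161.3 = 1000·9.81·V_disp
Solving for V_disp: V_disp = 7161.3/(1000·9.81) = 0.73 m³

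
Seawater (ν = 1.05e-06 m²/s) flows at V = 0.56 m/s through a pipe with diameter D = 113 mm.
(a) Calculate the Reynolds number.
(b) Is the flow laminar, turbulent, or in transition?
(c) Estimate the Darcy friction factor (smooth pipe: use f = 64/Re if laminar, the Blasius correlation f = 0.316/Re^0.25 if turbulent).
(a) Re = V·D/ν = 0.56·0.113/1.05e-06 = 60267
(b) Flow regime: turbulent (Re > 4000)
(c) Friction factor: f = 0.316/Re^0.25 = 0.316/60267^0.25 = 0.02017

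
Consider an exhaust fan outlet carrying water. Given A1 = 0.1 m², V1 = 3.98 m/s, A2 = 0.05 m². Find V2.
Formula: V_2 = \frac{A_1 V_1}{A_2}
V2 = 0.1·3.98/0.05 = 7.96 m/s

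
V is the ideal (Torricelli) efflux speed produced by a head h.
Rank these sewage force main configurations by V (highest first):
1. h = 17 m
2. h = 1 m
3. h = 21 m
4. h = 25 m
Case 1: V = 18.26 m/s
Case 2: V = 4.429 m/s
Case 3: V = 20.3 m/s
Case 4: V = 22.15 m/s
Ranking (highest first): 4, 3, 1, 2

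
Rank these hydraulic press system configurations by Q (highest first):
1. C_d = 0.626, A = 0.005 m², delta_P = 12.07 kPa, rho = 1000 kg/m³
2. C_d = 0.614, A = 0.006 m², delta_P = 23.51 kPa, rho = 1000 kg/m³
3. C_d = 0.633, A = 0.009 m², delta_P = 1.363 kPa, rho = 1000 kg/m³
Case 1: Q = 15.38 L/s
Case 2: Q = 25.26 L/s
Case 3: Q = 9.406 L/s
Ranking (highest first): 2, 1, 3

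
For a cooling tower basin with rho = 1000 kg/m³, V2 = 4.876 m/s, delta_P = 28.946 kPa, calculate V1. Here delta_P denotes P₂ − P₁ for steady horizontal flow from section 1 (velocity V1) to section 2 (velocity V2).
Formula: \Delta P = \frac{1}{2} \rho (V_1^2 - V_2^2)
Substituting knowns: 28.946 = 0.5·1000·(V1² − 4.876²)/1000
Solving for V1: V1 = √(4.876² + 2·(28.946·1000)/1000) = 9.037 m/s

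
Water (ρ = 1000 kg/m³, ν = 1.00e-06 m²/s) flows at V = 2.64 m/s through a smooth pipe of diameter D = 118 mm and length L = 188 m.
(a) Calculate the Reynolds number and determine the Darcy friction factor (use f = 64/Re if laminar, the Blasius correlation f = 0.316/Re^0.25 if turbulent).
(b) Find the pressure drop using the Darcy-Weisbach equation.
(a) Re = V·D/ν = 2.64·0.118/1.00e-06 = 311520 → turbulent (Re > 4000); f = 0.316/Re^0.25 = 0.316/311520^0.25 = 0.013376 (Blasius is strictly valid for Re ≲ 1e5; used here as the smooth-pipe estimate the problem specifies)
(b) Darcy-Weisbach: ΔP = f·(L/D)·½ρV²/1000 = 0.013376·(188/0.118)·½·1000·2.64²/1000 = 74.26 kPa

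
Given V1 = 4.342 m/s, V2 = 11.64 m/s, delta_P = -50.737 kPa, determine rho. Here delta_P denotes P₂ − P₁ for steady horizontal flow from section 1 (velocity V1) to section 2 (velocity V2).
Formula: \Delta P = \frac{1}{2} \rho (V_1^2 - V_2^2)
Substituting knowns: -50.737 = 0.5·rho·(4.342² − 11.64²)/1000
Solving for rho: rho = 2·(-50.737·1000)/(4.342² − 11.64²) = 870 kg/m³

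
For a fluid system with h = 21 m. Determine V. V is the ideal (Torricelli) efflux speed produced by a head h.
Formula: V = \sqrt{2 g h}
V = √(2·9.81·21) = 20.3 m/s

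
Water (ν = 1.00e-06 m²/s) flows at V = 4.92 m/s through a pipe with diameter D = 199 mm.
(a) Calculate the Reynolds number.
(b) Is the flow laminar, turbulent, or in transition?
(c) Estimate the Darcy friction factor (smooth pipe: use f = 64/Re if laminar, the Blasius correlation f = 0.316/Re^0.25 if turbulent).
(a) Re = V·D/ν = 4.92·0.199/1.00e-06 = 979080
(b) Flow regime: turbulent (Re > 4000)
(c) Friction factor: f = 0.316/Re^0.25 = 0.316/979080^0.25 = 0.01005 (Blasius is strictly valid for Re ≲ 1e5; used here as the smooth-pipe estimate the problem specifies)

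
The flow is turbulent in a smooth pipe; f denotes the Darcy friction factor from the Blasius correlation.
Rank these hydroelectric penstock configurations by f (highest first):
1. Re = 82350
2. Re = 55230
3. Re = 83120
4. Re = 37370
Case 1: f = 0.01865
Case 2: f = 0.02061
Case 3: f = 0.01861
Case 4: f = 0.02273
Ranking (highest first): 4, 2, 1, 3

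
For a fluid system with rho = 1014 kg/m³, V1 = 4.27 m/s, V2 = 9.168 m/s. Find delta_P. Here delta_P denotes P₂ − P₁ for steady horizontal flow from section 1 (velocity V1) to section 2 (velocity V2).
Formula: \Delta P = \frac{1}{2} \rho (V_1^2 - V_2^2)
delta_P = 0.5·1014·(4.27² − 9.168²)/1000 = -33.37 kPa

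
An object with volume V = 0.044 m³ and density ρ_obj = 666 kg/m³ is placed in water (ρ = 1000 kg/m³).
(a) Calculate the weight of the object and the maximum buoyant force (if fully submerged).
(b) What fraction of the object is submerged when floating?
(a) W=rho_obj*g*V=666*9.81*0.044=287.5 N; F_B(max)=rho*g*V=1000*9.81*0.044=431.6 N
(b) Floating fraction=rho_obj/rho=666/1000=0.666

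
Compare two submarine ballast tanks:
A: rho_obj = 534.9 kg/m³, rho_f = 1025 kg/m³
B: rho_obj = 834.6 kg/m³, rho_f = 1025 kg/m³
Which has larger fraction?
fraction(A) = 0.5219, fraction(B) = 0.8142. Answer: B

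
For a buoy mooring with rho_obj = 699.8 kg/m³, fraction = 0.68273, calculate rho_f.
Formula: f_{sub} = \frac{\rho_{obj}}{\rho_f}
Substituting knowns: 0.68273 = 699.8/rho_f
Solving for rho_f: rho_f = 699.8/0.68273 = 1025 kg/m³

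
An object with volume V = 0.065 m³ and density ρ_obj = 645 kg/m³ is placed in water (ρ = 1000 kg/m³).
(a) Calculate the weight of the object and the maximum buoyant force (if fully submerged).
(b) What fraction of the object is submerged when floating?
(a) W=rho_obj*g*V=645*9.81*0.065=411.3 N; F_B(max)=rho*g*V=1000*9.81*0.065=637.6 N
(b) Floating fraction=rho_obj/rho=645/1000=0.645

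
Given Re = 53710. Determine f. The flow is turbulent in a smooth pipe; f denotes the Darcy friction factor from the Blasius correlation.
Formula: f = \frac{0.316}{Re^{0.25}}
f = 0.316/53710^0.25 = 0.02076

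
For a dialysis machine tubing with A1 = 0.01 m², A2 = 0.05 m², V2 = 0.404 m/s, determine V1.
Formula: V_2 = \frac{A_1 V_1}{A_2}
Substituting knowns: 0.404 = 0.01·V1/0.05
Solving for V1: V1 = 0.404·0.05/0.01 = 2.02 m/s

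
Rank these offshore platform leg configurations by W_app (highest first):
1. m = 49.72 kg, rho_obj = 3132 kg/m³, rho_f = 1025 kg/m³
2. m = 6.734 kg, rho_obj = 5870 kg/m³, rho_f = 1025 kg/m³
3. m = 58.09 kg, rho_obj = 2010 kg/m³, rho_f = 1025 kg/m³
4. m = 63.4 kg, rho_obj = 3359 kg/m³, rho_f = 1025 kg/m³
Case 1: W_app = 328.1 N
Case 2: W_app = 54.53 N
Case 3: W_app = 279.3 N
Case 4: W_app = 432.2 N
Ranking (highest first): 4, 1, 3, 2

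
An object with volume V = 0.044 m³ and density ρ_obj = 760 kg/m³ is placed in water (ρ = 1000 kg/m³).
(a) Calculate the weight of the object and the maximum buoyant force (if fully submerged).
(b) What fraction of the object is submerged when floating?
(a) W=rho_obj*g*V=760*9.81*0.044=328.0 N; F_B(max)=rho*g*V=1000*9.81*0.044=431.6 N
(b) Floating fraction=rho_obj/rho=760/1000=0.760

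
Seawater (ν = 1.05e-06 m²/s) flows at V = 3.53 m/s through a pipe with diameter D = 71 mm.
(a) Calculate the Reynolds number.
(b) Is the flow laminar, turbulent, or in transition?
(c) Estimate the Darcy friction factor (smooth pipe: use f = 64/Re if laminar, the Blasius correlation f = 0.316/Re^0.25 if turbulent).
(a) Re = V·D/ν = 3.53·0.071/1.05e-06 = 238700
(b) Flow regime: turbulent (Re > 4000)
(c) Friction factor: f = 0.316/Re^0.25 = 0.316/238700^0.25 = 0.0143 (Blasius is strictly valid for Re ≲ 1e5; used here as the smooth-pipe estimate the problem specifies)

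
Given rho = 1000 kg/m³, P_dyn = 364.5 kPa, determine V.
Formula: P_{dyn} = \frac{1}{2} \rho V^2
Substituting knowns: 364.5 = 0.5·1000·V²/1000
Solving for V: V = √(2·(364.5·1000)/1000) = 27 m/s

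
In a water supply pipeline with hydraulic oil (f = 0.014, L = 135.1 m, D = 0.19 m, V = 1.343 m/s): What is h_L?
Formula: h_L = f \frac{L}{D} \frac{V^2}{2g}
h_L = 0.014·(135.1/0.19)·1.343²/(2·9.81) = 0.9151 m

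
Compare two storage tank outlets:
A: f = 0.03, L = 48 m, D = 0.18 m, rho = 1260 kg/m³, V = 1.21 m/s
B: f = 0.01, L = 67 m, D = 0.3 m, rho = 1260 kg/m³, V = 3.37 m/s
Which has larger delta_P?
delta_P(A) = 7.379 kPa, delta_P(B) = 15.98 kPa. Answer: B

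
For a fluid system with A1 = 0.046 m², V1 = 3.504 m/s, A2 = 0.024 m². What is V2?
Formula: V_2 = \frac{A_1 V_1}{A_2}
V2 = 0.046·3.504/0.024 = 6.716 m/s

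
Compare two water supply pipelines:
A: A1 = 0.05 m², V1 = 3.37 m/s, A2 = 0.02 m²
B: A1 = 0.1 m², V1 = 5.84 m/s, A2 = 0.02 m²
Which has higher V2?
V2(A) = 8.425 m/s, V2(B) = 29.2 m/s. Answer: B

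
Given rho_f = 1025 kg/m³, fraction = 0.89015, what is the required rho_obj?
Formula: f_{sub} = \frac{\rho_{obj}}{\rho_f}
Substituting knowns: 0.89015 = rho_obj/1025
Solving for rho_obj: rho_obj = 0.89015·1025 = 912.4 kg/m³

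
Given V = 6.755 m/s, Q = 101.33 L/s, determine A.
Formula: Q = A V
Substituting knowns: 101.33 = A·6.755·1000
Solving for A: A = (101.33/1000)/6.755 = 0.015 m²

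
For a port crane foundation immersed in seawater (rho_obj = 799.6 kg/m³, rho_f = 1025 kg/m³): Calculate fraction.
Formula: f_{sub} = \frac{\rho_{obj}}{\rho_f}
fraction = 799.6/1025 = 0.7801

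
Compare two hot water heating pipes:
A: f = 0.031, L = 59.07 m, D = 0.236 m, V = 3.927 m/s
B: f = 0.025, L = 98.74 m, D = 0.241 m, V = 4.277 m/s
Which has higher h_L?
h_L(A) = 6.099 m, h_L(B) = 9.55 m. Answer: B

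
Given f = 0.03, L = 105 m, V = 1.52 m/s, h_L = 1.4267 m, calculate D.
Formula: h_L = f \frac{L}{D} \frac{V^2}{2g}
Substituting knowns: 1.4267 = 0.03·(105/D)·1.52²/(2·9.81)
Solving for D: D = 0.03·105·1.52²/(2·9.81·1.4267) = 0.26 m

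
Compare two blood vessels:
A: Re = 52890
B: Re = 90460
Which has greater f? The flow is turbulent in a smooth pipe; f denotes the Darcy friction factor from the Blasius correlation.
f(A) = 0.02084, f(B) = 0.01822. Answer: A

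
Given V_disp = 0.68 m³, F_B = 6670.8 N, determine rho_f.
Formula: F_B = \rho_f g V_{disp}
Substituting knowns: 6670.8 = rho_f·9.81·0.68
Solving for rho_f: rho_f = 6670.8/(9.81·0.68) = 1000 kg/m³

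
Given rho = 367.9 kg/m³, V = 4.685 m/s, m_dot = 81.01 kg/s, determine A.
Formula: \dot{m} = \rho A V
Substituting knowns: 81.01 = 367.9·A·4.685
Solving for A: A = 81.01/(367.9·4.685) = 0.047 m²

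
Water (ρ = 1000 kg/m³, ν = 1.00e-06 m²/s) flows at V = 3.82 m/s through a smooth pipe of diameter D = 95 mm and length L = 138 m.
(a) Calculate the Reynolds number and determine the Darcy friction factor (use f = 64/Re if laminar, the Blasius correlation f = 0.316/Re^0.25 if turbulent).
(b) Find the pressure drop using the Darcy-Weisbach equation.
(a) Re = V·D/ν = 3.82·0.095/1.00e-06 = 362900 → turbulent (Re > 4000); f = 0.316/Re^0.25 = 0.316/362900^0.25 = 0.012875 (Blasius is strictly valid for Re ≲ 1e5; used here as the smooth-pipe estimate the problem specifies)
(b) Darcy-Weisbach: ΔP = f·(L/D)·½ρV²/1000 = 0.012875·(138/0.095)·½·1000·3.82²/1000 = 136.5 kPa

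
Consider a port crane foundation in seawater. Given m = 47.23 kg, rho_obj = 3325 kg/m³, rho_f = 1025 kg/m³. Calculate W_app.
Formula: W_{app} = mg\left(1 - \frac{\rho_f}{\rho_{obj}}\right)
W_app = 47.23·9.81·(1 − 1025/3325) = 320.5 N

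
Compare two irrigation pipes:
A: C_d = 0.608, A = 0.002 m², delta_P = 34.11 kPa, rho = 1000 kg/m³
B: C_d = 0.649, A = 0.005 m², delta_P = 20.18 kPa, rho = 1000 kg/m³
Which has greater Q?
Q(A) = 10.04 L/s, Q(B) = 20.62 L/s. Answer: B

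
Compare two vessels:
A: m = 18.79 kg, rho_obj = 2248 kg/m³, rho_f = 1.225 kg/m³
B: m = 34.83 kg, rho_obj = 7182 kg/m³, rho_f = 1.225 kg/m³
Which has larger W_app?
W_app(A) = 184.2 N, W_app(B) = 341.6 N. Answer: B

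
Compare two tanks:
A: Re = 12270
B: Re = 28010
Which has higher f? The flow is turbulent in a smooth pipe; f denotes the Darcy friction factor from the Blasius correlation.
f(A) = 0.03002, f(B) = 0.02443. Answer: A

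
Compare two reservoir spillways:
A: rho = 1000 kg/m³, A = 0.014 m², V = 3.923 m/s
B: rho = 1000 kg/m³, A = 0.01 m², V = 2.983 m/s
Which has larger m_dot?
m_dot(A) = 54.92 kg/s, m_dot(B) = 29.83 kg/s. Answer: A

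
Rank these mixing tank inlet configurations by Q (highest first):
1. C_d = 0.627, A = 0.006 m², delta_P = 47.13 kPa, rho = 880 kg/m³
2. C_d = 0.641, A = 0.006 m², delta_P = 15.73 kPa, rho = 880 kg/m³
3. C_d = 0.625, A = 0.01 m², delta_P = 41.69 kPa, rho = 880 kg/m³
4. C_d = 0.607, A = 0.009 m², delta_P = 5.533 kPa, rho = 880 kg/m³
Case 1: Q = 38.94 L/s
Case 2: Q = 23 L/s
Case 3: Q = 60.84 L/s
Case 4: Q = 19.37 L/s
Ranking (highest first): 3, 1, 2, 4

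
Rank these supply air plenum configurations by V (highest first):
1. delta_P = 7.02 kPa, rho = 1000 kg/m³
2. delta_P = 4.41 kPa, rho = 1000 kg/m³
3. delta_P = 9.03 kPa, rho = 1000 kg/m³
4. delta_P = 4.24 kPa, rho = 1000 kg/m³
Case 1: V = 3.747 m/s
Case 2: V = 2.97 m/s
Case 3: V = 4.25 m/s
Case 4: V = 2.912 m/s
Ranking (highest first): 3, 1, 2, 4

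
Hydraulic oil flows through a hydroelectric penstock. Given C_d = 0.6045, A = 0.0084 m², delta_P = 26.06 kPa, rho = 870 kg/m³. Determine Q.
Formula: Q = C_d A \sqrt{\frac{2 \Delta P}{\rho}}
Q = 0.6045·0.0084·√(2·(26.06·1000)/870)·1000 = 39.3 L/s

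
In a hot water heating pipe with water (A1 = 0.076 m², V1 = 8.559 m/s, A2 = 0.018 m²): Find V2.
Formula: V_2 = \frac{A_1 V_1}{A_2}
V2 = 0.076·8.559/0.018 = 36.14 m/s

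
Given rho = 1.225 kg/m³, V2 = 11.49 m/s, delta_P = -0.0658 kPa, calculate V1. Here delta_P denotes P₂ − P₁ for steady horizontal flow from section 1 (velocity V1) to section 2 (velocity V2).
Formula: \Delta P = \frac{1}{2} \rho (V_1^2 - V_2^2)
Substituting knowns: -0.0658 = 0.5·1.225·(V1² − 11.49²)/1000
Solving for V1: V1 = √(11.49² + 2·(-0.0658·1000)/1.225) = 4.959 m/s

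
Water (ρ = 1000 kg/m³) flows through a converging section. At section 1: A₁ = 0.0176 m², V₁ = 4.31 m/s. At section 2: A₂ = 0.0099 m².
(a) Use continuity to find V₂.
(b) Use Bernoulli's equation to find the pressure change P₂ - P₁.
(a) Continuity: A₁V₁=A₂V₂ -> V₂=A₁V₁/A₂=0.0176*4.31/0.0099=7.66 m/s
(b) Bernoulli: P₂-P₁=0.5*rho*(V₁^2-V₂^2)/1000=0.5*1000*(4.31^2-7.66^2)/1000=-20.05 kPa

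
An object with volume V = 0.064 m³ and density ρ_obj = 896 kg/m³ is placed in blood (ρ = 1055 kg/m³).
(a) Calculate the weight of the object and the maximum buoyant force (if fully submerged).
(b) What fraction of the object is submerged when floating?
(a) W=rho_obj*g*V=896*9.81*0.064=562.5 N; F_B(max)=rho*g*V=1055*9.81*0.064=662.4 N
(b) Floating fraction=rho_obj/rho=896/1055=0.849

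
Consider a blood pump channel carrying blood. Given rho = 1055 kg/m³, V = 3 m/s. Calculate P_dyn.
Formula: P_{dyn} = \frac{1}{2} \rho V^2
P_dyn = 0.5·1055·3²/1000 = 4.747 kPa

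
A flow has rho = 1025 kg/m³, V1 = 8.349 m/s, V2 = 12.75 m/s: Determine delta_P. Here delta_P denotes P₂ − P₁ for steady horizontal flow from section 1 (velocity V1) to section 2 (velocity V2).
Formula: \Delta P = \frac{1}{2} \rho (V_1^2 - V_2^2)
delta_P = 0.5·1025·(8.349² − 12.75²)/1000 = -47.59 kPa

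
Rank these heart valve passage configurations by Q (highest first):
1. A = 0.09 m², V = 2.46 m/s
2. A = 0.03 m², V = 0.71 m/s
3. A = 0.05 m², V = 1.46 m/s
Case 1: Q = 221.4 L/s
Case 2: Q = 21.3 L/s
Case 3: Q = 73 L/s
Ranking (highest first): 1, 3, 2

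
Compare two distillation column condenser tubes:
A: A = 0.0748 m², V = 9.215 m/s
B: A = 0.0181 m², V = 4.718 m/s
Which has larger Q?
Q(A) = 689.3 L/s, Q(B) = 85.4 L/s. Answer: A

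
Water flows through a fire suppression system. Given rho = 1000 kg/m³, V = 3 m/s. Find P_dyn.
Formula: P_{dyn} = \frac{1}{2} \rho V^2
P_dyn = 0.5·1000·3²/1000 = 4.5 kPa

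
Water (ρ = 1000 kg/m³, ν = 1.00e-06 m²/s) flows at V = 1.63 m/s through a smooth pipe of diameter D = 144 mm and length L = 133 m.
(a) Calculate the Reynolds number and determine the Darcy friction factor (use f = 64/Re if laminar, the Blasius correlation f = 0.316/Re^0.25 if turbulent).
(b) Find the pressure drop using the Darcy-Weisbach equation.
(a) Re = V·D/ν = 1.63·0.144/1.00e-06 = 234720 → turbulent (Re > 4000); f = 0.316/Re^0.25 = 0.316/234720^0.25 = 0.014357 (Blasius is strictly valid for Re ≲ 1e5; used here as the smooth-pipe estimate the problem specifies)
(b) Darcy-Weisbach: ΔP = f·(L/D)·½ρV²/1000 = 0.014357·(133/0.144)·½·1000·1.63²/1000 = 17.62 kPa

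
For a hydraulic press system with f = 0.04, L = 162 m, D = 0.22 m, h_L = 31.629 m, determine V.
Formula: h_L = f \frac{L}{D} \frac{V^2}{2g}
Substituting knowns: 31.629 = 0.04·(162/0.22)·V²/(2·9.81)
Solving for V: V = √(31.629·2·9.81/(0.04·(162/0.22))) = 4.59 m/s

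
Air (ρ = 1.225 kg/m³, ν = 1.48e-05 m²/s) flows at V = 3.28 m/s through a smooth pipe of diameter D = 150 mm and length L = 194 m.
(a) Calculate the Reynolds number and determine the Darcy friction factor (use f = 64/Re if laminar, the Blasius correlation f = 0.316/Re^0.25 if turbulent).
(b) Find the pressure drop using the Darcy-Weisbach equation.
(a) Re = V·D/ν = 3.28·0.15/1.48e-05 = 33243 → turbulent (Re > 4000); f = 0.316/Re^0.25 = 0.316/33243^0.25 = 0.023402
(b) Darcy-Weisbach: ΔP = f·(L/D)·½ρV²/1000 = 0.023402·(194/0.150)·½·1.225·3.28²/1000 = 0.1994 kPa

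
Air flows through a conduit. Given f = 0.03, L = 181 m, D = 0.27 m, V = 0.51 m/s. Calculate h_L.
Formula: h_L = f \frac{L}{D} \frac{V^2}{2g}
h_L = 0.03·(181/0.27)·0.51²/(2·9.81) = 0.2666 m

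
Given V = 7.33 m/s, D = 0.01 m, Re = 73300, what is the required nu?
Formula: Re = \frac{V D}{\nu}
Substituting knowns: 73300 = 7.33·0.01/nu
Solving for nu: nu = 7.33·0.01/73300 = 1.000e-06 m²/s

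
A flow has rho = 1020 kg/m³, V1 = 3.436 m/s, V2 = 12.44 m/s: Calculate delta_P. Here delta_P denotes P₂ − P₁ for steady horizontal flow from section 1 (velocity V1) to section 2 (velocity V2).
Formula: \Delta P = \frac{1}{2} \rho (V_1^2 - V_2^2)
delta_P = 0.5·1020·(3.436² − 12.44²)/1000 = -72.9 kPa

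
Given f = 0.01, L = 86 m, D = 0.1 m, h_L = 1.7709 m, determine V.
Formula: h_L = f \frac{L}{D} \frac{V^2}{2g}
Substituting knowns: 1.7709 = 0.01·(86/0.1)·V²/(2·9.81)
Solving for V: V = √(1.7709·2·9.81/(0.01·(86/0.1))) = 2.01 m/s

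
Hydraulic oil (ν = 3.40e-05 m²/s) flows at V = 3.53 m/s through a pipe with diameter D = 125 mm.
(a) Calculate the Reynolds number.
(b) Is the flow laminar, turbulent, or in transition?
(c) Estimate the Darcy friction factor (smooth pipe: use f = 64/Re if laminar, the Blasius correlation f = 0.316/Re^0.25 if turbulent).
(a) Re = V·D/ν = 3.53·0.125/3.40e-05 = 12978
(b) Flow regime: turbulent (Re > 4000)
(c) Friction factor: f = 0.316/Re^0.25 = 0.316/12978^0.25 = 0.02961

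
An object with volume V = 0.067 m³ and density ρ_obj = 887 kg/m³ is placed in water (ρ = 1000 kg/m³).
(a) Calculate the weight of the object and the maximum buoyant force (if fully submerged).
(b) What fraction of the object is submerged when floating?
(a) W=rho_obj*g*V=887*9.81*0.067=583.0 N; F_B(max)=rho*g*V=1000*9.81*0.067=657.3 N
(b) Floating fraction=rho_obj/rho=887/1000=0.887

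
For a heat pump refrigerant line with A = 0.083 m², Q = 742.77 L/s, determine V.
Formula: Q = A V
Substituting knowns: 742.77 = 0.083·V·1000
Solving for V: V = (742.77/1000)/0.083 = 8.949 m/s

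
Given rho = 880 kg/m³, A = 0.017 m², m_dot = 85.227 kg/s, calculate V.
Formula: \dot{m} = \rho A V
Substituting knowns: 85.227 = 880·0.017·V
Solving for V: V = 85.227/(880·0.017) = 5.697 m/s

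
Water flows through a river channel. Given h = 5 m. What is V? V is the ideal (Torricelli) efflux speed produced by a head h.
Formula: V = \sqrt{2 g h}
V = √(2·9.81·5) = 9.905 m/s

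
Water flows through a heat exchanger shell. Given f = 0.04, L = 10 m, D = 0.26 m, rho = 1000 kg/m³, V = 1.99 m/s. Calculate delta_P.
Formula: \Delta P = f \frac{L}{D} \frac{\rho V^2}{2}
delta_P = 0.04·(10/0.26)·0.5·1000·1.99²/1000 = 3.046 kPa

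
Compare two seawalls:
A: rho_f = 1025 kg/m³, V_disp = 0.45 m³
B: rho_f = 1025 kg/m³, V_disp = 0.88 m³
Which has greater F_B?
F_B(A) = 4525 N, F_B(B) = 8849 N. Answer: B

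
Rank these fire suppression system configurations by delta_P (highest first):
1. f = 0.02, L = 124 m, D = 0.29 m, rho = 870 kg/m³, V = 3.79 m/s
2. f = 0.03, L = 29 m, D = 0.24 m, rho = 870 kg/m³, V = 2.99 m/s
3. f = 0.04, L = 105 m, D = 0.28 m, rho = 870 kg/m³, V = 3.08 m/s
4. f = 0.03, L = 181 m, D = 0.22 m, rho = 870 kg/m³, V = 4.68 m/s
Case 1: delta_P = 53.43 kPa
Case 2: delta_P = 14.1 kPa
Case 3: delta_P = 61.9 kPa
Case 4: delta_P = 235.2 kPa
Ranking (highest first): 4, 3, 1, 2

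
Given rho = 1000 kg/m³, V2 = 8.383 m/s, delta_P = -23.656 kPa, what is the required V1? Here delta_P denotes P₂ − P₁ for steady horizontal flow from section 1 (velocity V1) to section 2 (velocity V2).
Formula: \Delta P = \frac{1}{2} \rho (V_1^2 - V_2^2)
Substituting knowns: -23.656 = 0.5·1000·(V1² − 8.383²)/1000
Solving for V1: V1 = √(8.383² + 2·(-23.656·1000)/1000) = 4.792 m/s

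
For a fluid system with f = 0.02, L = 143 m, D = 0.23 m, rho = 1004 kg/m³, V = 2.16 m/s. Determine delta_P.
Formula: \Delta P = f \frac{L}{D} \frac{\rho V^2}{2}
delta_P = 0.02·(143/0.23)·0.5·1004·2.16²/1000 = 29.12 kPa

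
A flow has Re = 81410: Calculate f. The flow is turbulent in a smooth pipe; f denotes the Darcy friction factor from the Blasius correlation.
Formula: f = \frac{0.316}{Re^{0.25}}
f = 0.316/81410^0.25 = 0.01871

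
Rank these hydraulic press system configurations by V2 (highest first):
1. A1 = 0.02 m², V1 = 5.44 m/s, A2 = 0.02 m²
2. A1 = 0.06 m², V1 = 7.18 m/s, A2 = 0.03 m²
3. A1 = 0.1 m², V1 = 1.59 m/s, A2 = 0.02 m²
Case 1: V2 = 5.44 m/s
Case 2: V2 = 14.36 m/s
Case 3: V2 = 7.95 m/s
Ranking (highest first): 2, 3, 1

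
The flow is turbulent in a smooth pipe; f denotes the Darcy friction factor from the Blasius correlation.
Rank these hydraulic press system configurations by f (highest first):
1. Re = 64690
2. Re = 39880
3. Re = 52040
Case 1: f = 0.01981
Case 2: f = 0.02236
Case 3: f = 0.02092
Ranking (highest first): 2, 3, 1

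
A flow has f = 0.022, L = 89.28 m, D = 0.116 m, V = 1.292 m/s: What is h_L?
Formula: h_L = f \frac{L}{D} \frac{V^2}{2g}
h_L = 0.022·(89.28/0.116)·1.292²/(2·9.81) = 1.441 m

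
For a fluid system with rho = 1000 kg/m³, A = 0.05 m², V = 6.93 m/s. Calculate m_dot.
Formula: \dot{m} = \rho A V
m_dot = 1000·0.05·6.93 = 346.5 kg/s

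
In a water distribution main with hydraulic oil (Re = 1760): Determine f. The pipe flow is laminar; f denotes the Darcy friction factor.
Formula: f = \frac{64}{Re}
f = 64/1760 = 0.03636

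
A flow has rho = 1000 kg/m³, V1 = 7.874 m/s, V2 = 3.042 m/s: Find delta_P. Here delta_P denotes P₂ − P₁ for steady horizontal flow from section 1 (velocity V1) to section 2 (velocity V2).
Formula: \Delta P = \frac{1}{2} \rho (V_1^2 - V_2^2)
delta_P = 0.5·1000·(7.874² − 3.042²)/1000 = 26.37 kPa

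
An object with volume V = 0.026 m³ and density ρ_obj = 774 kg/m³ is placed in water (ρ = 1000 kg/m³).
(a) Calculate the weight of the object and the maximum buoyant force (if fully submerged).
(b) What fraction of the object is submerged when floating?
(a) W=rho_obj*g*V=774*9.81*0.026=197.4 N; F_B(max)=rho*g*V=1000*9.81*0.026=255.1 N
(b) Floating fraction=rho_obj/rho=774/1000=0.774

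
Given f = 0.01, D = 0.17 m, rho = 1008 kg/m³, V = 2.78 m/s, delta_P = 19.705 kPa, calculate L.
Formula: \Delta P = f \frac{L}{D} \frac{\rho V^2}{2}
Substituting knowns: 19.705 = 0.01·(L/0.17)·0.5·1008·2.78²/1000
Solving for L: L = (19.705·1000)·0.17/(0.01·0.5·1008·2.78²) = 86 m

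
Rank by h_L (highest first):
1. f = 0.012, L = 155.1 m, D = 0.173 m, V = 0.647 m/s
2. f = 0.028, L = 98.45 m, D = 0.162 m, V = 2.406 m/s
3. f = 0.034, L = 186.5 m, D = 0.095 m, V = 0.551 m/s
Case 1: h_L = 0.2295 m
Case 2: h_L = 5.021 m
Case 3: h_L = 1.033 m
Ranking (highest first): 2, 3, 1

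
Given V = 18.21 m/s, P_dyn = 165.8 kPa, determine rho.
Formula: P_{dyn} = \frac{1}{2} \rho V^2
Substituting knowns: 165.8 = 0.5·rho·18.21²/1000
Solving for rho: rho = 2·(165.8·1000)/18.21² = 1000 kg/m³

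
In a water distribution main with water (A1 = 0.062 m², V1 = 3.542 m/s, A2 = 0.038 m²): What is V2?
Formula: V_2 = \frac{A_1 V_1}{A_2}
V2 = 0.062·3.542/0.038 = 5.779 m/s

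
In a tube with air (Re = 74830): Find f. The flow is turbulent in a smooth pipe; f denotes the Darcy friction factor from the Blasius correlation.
Formula: f = \frac{0.316}{Re^{0.25}}
f = 0.316/74830^0.25 = 0.01911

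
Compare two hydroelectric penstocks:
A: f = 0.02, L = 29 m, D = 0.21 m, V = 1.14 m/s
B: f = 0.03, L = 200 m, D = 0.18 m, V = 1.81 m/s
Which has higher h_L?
h_L(A) = 0.1829 m, h_L(B) = 5.566 m. Answer: B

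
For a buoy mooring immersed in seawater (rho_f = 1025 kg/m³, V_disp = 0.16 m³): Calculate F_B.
Formula: F_B = \rho_f g V_{disp}
F_B = 1025·9.81·0.16 = 1609 N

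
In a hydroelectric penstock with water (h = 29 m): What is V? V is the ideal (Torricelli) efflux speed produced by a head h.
Formula: V = \sqrt{2 g h}
V = √(2·9.81·29) = 23.85 m/s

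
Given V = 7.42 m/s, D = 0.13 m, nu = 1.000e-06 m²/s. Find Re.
Formula: Re = \frac{V D}{\nu}
Re = 7.42·0.13/1.000e-06 = 964600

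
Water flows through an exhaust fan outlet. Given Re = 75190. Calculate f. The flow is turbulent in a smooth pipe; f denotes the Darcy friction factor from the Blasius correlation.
Formula: f = \frac{0.316}{Re^{0.25}}
f = 0.316/75190^0.25 = 0.01908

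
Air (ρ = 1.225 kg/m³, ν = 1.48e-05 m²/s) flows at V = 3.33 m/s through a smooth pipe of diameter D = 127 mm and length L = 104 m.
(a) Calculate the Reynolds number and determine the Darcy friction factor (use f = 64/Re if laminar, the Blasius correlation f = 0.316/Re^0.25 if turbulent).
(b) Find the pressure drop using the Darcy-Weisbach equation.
(a) Re = V·D/ν = 3.33·0.127/1.48e-05 = 28575 → turbulent (Re > 4000); f = 0.316/Re^0.25 = 0.316/28575^0.25 = 0.024305
(b) Darcy-Weisbach: ΔP = f·(L/D)·½ρV²/1000 = 0.024305·(104/0.127)·½·1.225·3.33²/1000 = 0.1352 kPa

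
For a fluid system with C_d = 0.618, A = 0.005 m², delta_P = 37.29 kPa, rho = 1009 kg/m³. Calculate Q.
Formula: Q = C_d A \sqrt{\frac{2 \Delta P}{\rho}}
Q = 0.618·0.005·√(2·(37.29·1000)/1009)·1000 = 26.57 L/s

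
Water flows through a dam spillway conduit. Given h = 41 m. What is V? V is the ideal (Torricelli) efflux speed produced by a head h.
Formula: V = \sqrt{2 g h}
V = √(2·9.81·41) = 28.36 m/s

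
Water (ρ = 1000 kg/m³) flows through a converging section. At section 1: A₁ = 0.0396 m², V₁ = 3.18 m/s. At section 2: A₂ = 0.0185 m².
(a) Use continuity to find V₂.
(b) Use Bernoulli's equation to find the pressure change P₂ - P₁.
(a) Continuity: A₁V₁=A₂V₂ -> V₂=A₁V₁/A₂=0.0396*3.18/0.0185=6.81 m/s
(b) Bernoulli: P₂-P₁=0.5*rho*(V₁^2-V₂^2)/1000=0.5*1000*(3.18^2-6.81^2)/1000=-18.13 kPa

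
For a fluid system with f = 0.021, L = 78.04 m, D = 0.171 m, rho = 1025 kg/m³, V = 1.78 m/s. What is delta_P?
Formula: \Delta P = f \frac{L}{D} \frac{\rho V^2}{2}
delta_P = 0.021·(78.04/0.171)·0.5·1025·1.78²/1000 = 15.56 kPa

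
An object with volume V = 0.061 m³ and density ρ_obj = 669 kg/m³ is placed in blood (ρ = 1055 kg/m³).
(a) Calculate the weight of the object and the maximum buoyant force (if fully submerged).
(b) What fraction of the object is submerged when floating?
(a) W=rho_obj*g*V=669*9.81*0.061=400.3 N; F_B(max)=rho*g*V=1055*9.81*0.061=631.3 N
(b) Floating fraction=rho_obj/rho=669/1055=0.634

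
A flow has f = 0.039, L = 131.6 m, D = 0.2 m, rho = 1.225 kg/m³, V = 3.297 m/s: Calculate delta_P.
Formula: \Delta P = f \frac{L}{D} \frac{\rho V^2}{2}
delta_P = 0.039·(131.6/0.2)·0.5·1.225·3.297²/1000 = 0.1709 kPa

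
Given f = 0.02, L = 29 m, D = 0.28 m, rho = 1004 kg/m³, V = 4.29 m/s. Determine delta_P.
Formula: \Delta P = f \frac{L}{D} \frac{\rho V^2}{2}
delta_P = 0.02·(29/0.28)·0.5·1004·4.29²/1000 = 19.14 kPa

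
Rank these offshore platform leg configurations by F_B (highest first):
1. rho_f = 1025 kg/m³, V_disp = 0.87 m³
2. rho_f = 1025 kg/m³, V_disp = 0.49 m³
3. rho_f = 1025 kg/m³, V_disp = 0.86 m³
Case 1: F_B = 8748 N
Case 2: F_B = 4927 N
Case 3: F_B = 8648 N
Ranking (highest first): 1, 3, 2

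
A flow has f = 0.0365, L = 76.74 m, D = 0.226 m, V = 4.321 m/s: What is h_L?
Formula: h_L = f \frac{L}{D} \frac{V^2}{2g}
h_L = 0.0365·(76.74/0.226)·4.321²/(2·9.81) = 11.79 m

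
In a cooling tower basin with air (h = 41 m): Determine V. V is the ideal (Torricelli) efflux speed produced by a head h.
Formula: V = \sqrt{2 g h}
V = √(2·9.81·41) = 28.36 m/s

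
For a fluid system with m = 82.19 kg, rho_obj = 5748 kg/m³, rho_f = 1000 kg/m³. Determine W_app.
Formula: W_{app} = mg\left(1 - \frac{\rho_f}{\rho_{obj}}\right)
W_app = 82.19·9.81·(1 − 1000/5748) = 666 N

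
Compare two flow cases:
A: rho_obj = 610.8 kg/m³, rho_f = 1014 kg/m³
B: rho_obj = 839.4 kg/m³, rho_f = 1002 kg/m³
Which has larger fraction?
fraction(A) = 0.6024, fraction(B) = 0.8377. Answer: B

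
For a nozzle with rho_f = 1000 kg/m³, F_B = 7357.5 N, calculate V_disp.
Formula: F_B = \rho_f g V_{disp}
Substituting knowns: 7357.5 = 1000·9.81·V_disp
Solving for V_disp: V_disp = 7357.5/(1000·9.81) = 0.75 m³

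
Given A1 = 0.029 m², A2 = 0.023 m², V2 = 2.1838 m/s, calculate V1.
Formula: V_2 = \frac{A_1 V_1}{A_2}
Substituting knowns: 2.1838 = 0.029·V1/0.023
Solving for V1: V1 = 2.1838·0.023/0.029 = 1.732 m/s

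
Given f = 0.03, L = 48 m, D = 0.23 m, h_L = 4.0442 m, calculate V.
Formula: h_L = f \frac{L}{D} \frac{V^2}{2g}
Substituting knowns: 4.0442 = 0.03·(48/0.23)·V²/(2·9.81)
Solving for V: V = √(4.0442·2·9.81/(0.03·(48/0.23))) = 3.56 m/s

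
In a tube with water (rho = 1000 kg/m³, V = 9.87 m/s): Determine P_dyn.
Formula: P_{dyn} = \frac{1}{2} \rho V^2
P_dyn = 0.5·1000·9.87²/1000 = 48.71 kPa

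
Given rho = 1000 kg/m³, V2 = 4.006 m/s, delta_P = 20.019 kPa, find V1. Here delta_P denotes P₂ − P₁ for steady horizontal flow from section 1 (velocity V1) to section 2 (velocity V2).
Formula: \Delta P = \frac{1}{2} \rho (V_1^2 - V_2^2)
Substituting knowns: 20.019 = 0.5·1000·(V1² − 4.006²)/1000
Solving for V1: V1 = √(4.006² + 2·(20.019·1000)/1000) = 7.489 m/s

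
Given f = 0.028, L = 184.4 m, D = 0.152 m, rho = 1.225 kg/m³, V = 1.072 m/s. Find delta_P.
Formula: \Delta P = f \frac{L}{D} \frac{\rho V^2}{2}
delta_P = 0.028·(184.4/0.152)·0.5·1.225·1.072²/1000 = 0.02391 kPa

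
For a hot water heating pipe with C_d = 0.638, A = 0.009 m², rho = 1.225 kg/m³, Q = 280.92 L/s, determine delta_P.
Formula: Q = C_d A \sqrt{\frac{2 \Delta P}{\rho}}
Substituting knowns: 280.92 = 0.638·0.009·√(2·(delta_P·1000)/1.225)·1000
Solving for delta_P: delta_P = ((280.92/1000)/(0.638·0.009))²·1.225/2/1000 = 1.466 kPa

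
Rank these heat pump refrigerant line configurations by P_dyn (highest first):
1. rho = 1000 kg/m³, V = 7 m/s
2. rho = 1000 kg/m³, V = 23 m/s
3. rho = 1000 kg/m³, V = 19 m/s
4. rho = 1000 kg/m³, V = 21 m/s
Case 1: P_dyn = 24.5 kPa
Case 2: P_dyn = 264.5 kPa
Case 3: P_dyn = 180.5 kPa
Case 4: P_dyn = 220.5 kPa
Ranking (highest first): 2, 4, 3, 1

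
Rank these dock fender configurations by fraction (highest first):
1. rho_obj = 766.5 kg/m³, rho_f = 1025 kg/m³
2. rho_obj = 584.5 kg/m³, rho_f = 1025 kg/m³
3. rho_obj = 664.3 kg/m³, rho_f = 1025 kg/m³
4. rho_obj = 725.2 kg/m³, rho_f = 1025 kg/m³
Case 1: fraction = 0.7478
Case 2: fraction = 0.5702
Case 3: fraction = 0.6481
Case 4: fraction = 0.7075
Ranking (highest first): 1, 4, 3, 2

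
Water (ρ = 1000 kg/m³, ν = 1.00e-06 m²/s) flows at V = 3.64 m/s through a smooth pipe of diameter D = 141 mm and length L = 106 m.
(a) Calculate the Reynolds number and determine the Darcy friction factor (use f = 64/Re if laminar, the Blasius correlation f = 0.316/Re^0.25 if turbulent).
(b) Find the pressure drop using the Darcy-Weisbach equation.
(a) Re = V·D/ν = 3.64·0.141/1.00e-06 = 513240 → turbulent (Re > 4000); f = 0.316/Re^0.25 = 0.316/513240^0.25 = 0.011806 (Blasius is strictly valid for Re ≲ 1e5; used here as the smooth-pipe estimate the problem specifies)
(b) Darcy-Weisbach: ΔP = f·(L/D)·½ρV²/1000 = 0.011806·(106/0.141)·½·1000·3.64²/1000 = 58.8 kPa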